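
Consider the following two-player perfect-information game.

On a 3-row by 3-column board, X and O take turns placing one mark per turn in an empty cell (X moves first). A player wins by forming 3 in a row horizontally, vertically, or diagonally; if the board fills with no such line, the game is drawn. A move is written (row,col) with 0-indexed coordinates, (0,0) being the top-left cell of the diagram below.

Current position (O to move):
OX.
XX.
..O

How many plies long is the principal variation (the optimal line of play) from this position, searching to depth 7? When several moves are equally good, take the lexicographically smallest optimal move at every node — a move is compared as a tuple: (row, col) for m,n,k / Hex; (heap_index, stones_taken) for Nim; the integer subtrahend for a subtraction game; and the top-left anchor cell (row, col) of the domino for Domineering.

p1 O@[OX./XX./..O]: (0,2)[OXO/XX./..O]-1* (1,2)[OX./XXO/..O]-1 (2,0)[OX./XX./O.O]-1 (2,1)[OX./XX./.OO]-1
p2 X@[OXO/XX./..O]: (1,2)[OXO/XXX/..O]+1* (2,0)[OXO/XX./X.O]-1 (2,1)[OXO/XX./.XO]+1
p3 O@[OXO/XXX/..O] terminal -1; root [OX./XX./..O] d7

PV length from [OX./XX./..O]: 2 plies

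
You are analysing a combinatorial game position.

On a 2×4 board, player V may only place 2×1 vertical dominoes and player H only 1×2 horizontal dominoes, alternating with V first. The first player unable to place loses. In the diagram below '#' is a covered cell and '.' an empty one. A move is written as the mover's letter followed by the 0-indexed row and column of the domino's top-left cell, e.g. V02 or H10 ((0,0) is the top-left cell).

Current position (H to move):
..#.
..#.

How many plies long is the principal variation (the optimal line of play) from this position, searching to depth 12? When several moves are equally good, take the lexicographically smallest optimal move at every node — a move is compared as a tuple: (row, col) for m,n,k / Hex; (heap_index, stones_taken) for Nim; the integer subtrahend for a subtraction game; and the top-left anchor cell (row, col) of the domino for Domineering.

p1 H@[..#./..#.]: H00[###./..#.]+1* H10[..#./###.]+1
p2 V@[###./..#.]: V03[####/..##]-1*
p3 H@[####/..##]: H10[####/####]+1*
p4 V@[####/####] terminal -1; root [..#./..#.] d12

PV length from [..#./..#.]: 3 plies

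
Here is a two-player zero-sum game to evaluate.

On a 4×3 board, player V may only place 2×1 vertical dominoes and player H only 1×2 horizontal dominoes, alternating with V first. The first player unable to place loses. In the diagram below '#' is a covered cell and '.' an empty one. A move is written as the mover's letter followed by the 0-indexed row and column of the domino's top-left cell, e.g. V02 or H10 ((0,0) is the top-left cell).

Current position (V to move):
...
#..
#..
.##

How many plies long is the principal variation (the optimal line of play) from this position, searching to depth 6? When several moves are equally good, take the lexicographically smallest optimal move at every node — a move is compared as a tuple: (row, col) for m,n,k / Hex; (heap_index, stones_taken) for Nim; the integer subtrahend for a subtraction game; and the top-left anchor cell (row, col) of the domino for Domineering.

[.../#../#../.##] V move#1: V01:+1/.#./##./#../.##*, V02:+1/..#/#.#/#../.##, V11:+1/.../##./##./.##, V12:+1/.../#.#/#.#/.##
[.#./##./#../.##] H move#2: H21:-1/.#./##./###/.##*
[.#./##./###/.##] V move#3: V02:+1/.##/###/###/.##*
[.##/###/###/.##] end (terminal -1, H#4); searched .../#../#../.## to 6

PV length from [.../#../#../.##]: 3 plies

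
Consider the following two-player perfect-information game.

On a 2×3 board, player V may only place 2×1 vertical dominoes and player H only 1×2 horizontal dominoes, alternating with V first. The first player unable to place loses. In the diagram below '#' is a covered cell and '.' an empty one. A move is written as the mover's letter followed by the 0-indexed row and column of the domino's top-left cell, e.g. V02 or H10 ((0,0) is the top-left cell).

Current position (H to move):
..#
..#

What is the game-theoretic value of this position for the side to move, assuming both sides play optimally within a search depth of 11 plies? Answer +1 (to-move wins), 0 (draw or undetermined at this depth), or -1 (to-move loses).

ply 1, H at ..#/..# | H00=+1→###/..#*; H10=+1→..#/###
ply 2: ###/..# is terminal -1 (V); from ..#/..# depth 11

value(..#/..#, H) = +1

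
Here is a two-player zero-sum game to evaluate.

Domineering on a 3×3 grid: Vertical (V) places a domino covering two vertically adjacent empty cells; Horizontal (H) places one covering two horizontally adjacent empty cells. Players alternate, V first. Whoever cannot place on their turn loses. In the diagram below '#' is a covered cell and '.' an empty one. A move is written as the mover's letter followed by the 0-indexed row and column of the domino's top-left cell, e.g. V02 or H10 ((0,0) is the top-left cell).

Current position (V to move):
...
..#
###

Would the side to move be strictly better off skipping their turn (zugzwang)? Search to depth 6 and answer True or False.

p1 V@[.../..#/###]: V00[#../#.#/###]-1 V01[.#./.##/###]+1*
p2 H@[.#./.##/###] terminal -1; root [.../..#/###] d6
pass branch (H moves first from the same position):
  | p1 H@[.../..#/###]: H00[##./..#/###]+1* H01[.##/..#/###]-1 H10[.../###/###]+1
  | p2 V@[##./..#/###] terminal -1; root [.../..#/###] d6
V moving scores +1; V passing scores -1

zugzwang(.../..#/###, V) = False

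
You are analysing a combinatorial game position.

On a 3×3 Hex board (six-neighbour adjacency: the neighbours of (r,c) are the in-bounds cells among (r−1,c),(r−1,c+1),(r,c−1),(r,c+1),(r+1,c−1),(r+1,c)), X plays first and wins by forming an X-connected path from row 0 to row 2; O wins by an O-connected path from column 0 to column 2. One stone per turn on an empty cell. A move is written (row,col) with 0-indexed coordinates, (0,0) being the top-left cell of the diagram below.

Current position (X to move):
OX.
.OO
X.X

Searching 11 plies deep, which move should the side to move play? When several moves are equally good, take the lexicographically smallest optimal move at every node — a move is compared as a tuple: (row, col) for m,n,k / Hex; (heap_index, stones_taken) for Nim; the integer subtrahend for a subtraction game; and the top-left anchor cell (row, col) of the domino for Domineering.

X's best at [OX./.OO/X.X]: (1,0)

[OX./.OO/X.X] X move#1: (0,2):-1/OXX/.OO/X.X, (1,0):+1/OX./XOO/X.X*, (2,1):-1/OX./.OO/XXX
[OX./XOO/X.X] end (terminal -1, O#2); searched OX./.OO/X.X to 11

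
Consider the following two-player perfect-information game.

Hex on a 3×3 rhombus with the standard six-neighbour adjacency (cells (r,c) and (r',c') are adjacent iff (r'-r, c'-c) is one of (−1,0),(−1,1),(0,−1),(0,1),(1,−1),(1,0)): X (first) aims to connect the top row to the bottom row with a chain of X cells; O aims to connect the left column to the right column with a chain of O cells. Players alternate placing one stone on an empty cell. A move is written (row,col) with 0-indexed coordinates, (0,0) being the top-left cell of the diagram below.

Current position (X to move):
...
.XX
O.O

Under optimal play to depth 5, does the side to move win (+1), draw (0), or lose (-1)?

[.../.XX/O.O] X move#1: (0,0):-1/X../.XX/O.O, (0,1):-1/.X./.XX/O.O, (0,2):-1/..X/.XX/O.O, (1,0):-1/.../XXX/O.O, (2,1):+1/.../.XX/OXO*
[.../.XX/OXO] O move#2: (0,0):-1/O../.XX/OXO*, (0,1):-1/.O./.XX/OXO, (0,2):-1/..O/.XX/OXO, (1,0):-1/.../OXX/OXO
[O../.XX/OXO] X move#3: (0,1):+1/OX./.XX/OXO*, (0,2):+1/O.X/.XX/OXO, (1,0):+1/O../XXX/OXO
[OX./.XX/OXO] end (terminal -1, O#4); searched .../.XX/O.O to 5

value(.../.XX/O.O, X) = +1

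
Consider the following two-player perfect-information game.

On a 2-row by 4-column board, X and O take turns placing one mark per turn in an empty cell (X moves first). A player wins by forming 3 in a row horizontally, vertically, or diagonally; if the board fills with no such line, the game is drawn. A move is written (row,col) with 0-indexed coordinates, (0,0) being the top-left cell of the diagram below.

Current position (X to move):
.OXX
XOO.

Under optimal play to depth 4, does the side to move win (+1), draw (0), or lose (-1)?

value(.OXX/XOO., X) = 0

[.OXX/XOO.] X move#1: (0,0):-1/XOXX/XOO., (1,3):+0/.OXX/XOOX*
[.OXX/XOOX] O move#2: (0,0):+0/OOXX/XOOX*
[OOXX/XOOX] end (terminal +0, X#3); searched .OXX/XOO. to 4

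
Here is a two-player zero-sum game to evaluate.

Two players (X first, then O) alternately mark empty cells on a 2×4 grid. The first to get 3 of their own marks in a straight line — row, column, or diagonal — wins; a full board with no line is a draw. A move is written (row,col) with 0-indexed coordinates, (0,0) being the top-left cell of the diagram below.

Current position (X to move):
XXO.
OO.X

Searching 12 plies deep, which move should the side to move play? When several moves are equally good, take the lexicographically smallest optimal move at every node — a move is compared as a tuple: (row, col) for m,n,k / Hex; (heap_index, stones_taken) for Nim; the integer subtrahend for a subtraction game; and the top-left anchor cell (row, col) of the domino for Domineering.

X's best at [XXO./OO.X]: (1,2)

p1 X@[XXO./OO.X]: (0,3)[XXOX/OO.X]-1 (1,2)[XXO./OOXX]+0*
p2 O@[XXO./OOXX]: (0,3)[XXOO/OOXX]+0*
p3 X@[XXOO/OOXX] terminal +0; root [XXO./OO.X] d12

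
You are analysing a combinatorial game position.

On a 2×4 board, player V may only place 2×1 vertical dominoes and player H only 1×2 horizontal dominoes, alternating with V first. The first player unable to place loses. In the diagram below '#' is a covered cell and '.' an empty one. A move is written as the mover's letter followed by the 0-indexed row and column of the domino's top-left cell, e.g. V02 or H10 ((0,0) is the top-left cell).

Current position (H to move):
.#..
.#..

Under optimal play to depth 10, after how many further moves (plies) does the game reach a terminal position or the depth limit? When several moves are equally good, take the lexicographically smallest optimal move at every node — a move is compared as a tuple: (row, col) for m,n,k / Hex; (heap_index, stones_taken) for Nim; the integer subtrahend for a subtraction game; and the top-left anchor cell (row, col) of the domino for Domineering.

p1 H@[.#../.#..]: H02[.###/.#..]+1* H12[.#../.###]+1
p2 V@[.###/.#..]: V00[####/##..]-1*
p3 H@[####/##..]: H12[####/####]+1*
p4 V@[####/####] terminal -1; root [.#../.#..] d10

PV length from [.#../.#..]: 3 plies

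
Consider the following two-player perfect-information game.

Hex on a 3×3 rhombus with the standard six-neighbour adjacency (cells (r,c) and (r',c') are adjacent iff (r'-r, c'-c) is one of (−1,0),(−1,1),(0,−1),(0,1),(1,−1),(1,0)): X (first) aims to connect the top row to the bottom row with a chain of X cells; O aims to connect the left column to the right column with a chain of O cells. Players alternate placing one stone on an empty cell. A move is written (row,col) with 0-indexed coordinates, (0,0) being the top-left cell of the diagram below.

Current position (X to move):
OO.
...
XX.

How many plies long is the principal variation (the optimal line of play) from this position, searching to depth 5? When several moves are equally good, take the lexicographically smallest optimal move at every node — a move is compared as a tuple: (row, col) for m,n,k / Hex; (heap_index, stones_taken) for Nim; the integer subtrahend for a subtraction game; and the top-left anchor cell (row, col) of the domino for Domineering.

p1 X@[OO./.../XX.]: (0,2)[OOX/.../XX.]+1* (1,0)[OO./X../XX.]-1 (1,1)[OO./.X./XX.]-1 (1,2)[OO./..X/XX.]-1 (2,2)[OO./.../XXX]-1
p2 O@[OOX/.../XX.]: (1,0)[OOX/O../XX.]-1* (1,1)[OOX/.O./XX.]-1 (1,2)[OOX/..O/XX.]-1 (2,2)[OOX/.../XXO]-1
p3 X@[OOX/O../XX.]: (1,1)[OOX/OX./XX.]+1* (1,2)[OOX/O.X/XX.]+1 (2,2)[OOX/O../XXX]+1
p4 O@[OOX/OX./XX.] terminal -1; root [OO./.../XX.] d5

PV length from [OO./.../XX.]: 3 plies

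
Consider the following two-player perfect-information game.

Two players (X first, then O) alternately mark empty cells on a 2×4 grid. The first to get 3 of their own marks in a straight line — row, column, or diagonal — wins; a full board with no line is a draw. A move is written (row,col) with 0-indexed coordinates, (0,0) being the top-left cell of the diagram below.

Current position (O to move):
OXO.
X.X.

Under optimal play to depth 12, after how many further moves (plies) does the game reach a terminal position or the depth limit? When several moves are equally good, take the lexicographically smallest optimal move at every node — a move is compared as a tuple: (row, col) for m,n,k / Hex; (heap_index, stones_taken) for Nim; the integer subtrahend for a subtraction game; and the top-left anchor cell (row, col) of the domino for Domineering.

[OXO./X.X.] O move#1: (0,3):-1/OXOO/X.X., (1,1):+0/OXO./XOX.*, (1,3):-1/OXO./X.XO
[OXO./XOX.] X move#2: (0,3):+0/OXOX/XOX.*, (1,3):+0/OXO./XOXX
[OXOX/XOX.] O move#3: (1,3):+0/OXOX/XOXO*
[OXOX/XOXO] end (terminal +0, X#4); searched OXO./X.X. to 12

PV length from [OXO./X.X.]: 3 plies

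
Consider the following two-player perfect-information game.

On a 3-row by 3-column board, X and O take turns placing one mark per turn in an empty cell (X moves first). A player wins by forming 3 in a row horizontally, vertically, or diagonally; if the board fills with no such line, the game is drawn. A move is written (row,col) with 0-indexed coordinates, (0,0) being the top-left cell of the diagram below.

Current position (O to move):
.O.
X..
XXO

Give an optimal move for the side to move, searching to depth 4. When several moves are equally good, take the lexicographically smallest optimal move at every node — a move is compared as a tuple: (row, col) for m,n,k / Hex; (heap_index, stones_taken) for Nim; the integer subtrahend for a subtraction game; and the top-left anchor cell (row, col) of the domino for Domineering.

ply 1, O at .O./X../XXO | (0,0)=+1→OO./X../XXO*; (0,2)=-1→.OO/X../XXO; (1,1)=-1→.O./XO./XXO; (1,2)=-1→.O./X.O/XXO
ply 2, X at OO./X../XXO | (0,2)=-1→OOX/X../XXO*; (1,1)=-1→OO./XX./XXO; (1,2)=-1→OO./X.X/XXO
ply 3, O at OOX/X../XXO | (1,1)=+1→OOX/XO./XXO*; (1,2)=-1→OOX/X.O/XXO
ply 4: OOX/XO./XXO is terminal -1 (X); from .O./X../XXO depth 4

O's best at [.O./X../XXO]: (0,0)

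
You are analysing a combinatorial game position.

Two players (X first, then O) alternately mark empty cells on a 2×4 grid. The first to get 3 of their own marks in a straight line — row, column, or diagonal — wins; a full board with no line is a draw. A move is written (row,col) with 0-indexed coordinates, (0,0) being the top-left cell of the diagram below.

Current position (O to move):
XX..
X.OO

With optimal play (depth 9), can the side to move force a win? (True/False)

O winning at [XX../X.OO]: True

[XX../X.OO] O move#1: (0,2):+0/XXO./X.OO, (0,3):-1/XX.O/X.OO, (1,1):+1/XX../XOOO*
[XX../XOOO] end (terminal -1, X#2); searched XX../X.OO to 9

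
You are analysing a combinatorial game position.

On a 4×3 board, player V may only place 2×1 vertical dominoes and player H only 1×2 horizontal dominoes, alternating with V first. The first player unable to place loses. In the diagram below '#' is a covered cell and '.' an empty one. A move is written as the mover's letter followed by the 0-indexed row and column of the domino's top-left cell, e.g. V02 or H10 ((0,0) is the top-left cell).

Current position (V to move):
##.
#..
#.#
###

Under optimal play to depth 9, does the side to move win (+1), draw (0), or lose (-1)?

ply 1, V at ##./#../#.#/### | V02=+1→###/#.#/#.#/###*; V11=+1→##./##./###/###
ply 2: ###/#.#/#.#/### is terminal -1 (H); from ##./#../#.#/### depth 9

value(##./#../#.#/###, V) = +1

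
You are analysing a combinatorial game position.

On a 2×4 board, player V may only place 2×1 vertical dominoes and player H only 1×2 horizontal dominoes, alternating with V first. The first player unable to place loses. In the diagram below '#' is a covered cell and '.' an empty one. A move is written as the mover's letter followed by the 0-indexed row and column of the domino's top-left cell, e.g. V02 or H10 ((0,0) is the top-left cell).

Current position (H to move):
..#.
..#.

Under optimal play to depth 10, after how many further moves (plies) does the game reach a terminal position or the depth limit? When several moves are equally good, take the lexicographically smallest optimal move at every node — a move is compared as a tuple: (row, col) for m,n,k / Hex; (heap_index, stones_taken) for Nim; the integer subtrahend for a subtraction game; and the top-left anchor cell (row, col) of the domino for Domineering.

ply 1, H at ..#./..#. | H00=+1→###./..#.*; H10=+1→..#./###.
ply 2, V at ###./..#. | V03=-1→####/..##*
ply 3, H at ####/..## | H10=+1→####/####*
ply 4: ####/#### is terminal -1 (V); from ..#./..#. depth 10

PV length from [..#./..#.]: 3 plies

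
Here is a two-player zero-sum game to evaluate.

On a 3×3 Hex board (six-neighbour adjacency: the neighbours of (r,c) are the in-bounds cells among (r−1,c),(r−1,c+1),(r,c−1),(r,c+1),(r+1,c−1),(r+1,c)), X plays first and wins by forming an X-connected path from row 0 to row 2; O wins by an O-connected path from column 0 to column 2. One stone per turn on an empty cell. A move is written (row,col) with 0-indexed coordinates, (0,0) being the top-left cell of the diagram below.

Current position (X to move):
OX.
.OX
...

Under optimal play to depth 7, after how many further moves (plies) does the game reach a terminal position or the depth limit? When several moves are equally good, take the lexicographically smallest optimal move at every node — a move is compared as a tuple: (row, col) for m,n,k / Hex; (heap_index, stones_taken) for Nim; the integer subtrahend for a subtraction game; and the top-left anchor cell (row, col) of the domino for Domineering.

PV length from [OX./.OX/...]: 5 plies

p1 X@[OX./.OX/...]: (0,2)[OXX/.OX/...]+1* (1,0)[OX./XOX/...]+1 (2,0)[OX./.OX/X..]+1 (2,1)[OX./.OX/.X.]-1 (2,2)[OX./.OX/..X]-1
p2 O@[OXX/.OX/...]: (1,0)[OXX/OOX/...]-1* (2,0)[OXX/.OX/O..]-1 (2,1)[OXX/.OX/.O.]-1 (2,2)[OXX/.OX/..O]-1
p3 X@[OXX/OOX/...]: (2,0)[OXX/OOX/X..]+1* (2,1)[OXX/OOX/.X.]+1 (2,2)[OXX/OOX/..X]+1
p4 O@[OXX/OOX/X..]: (2,1)[OXX/OOX/XO.]-1* (2,2)[OXX/OOX/X.O]-1
p5 X@[OXX/OOX/XO.]: (2,2)[OXX/OOX/XOX]+1*
p6 O@[OXX/OOX/XOX] terminal -1; root [OX./.OX/...] d7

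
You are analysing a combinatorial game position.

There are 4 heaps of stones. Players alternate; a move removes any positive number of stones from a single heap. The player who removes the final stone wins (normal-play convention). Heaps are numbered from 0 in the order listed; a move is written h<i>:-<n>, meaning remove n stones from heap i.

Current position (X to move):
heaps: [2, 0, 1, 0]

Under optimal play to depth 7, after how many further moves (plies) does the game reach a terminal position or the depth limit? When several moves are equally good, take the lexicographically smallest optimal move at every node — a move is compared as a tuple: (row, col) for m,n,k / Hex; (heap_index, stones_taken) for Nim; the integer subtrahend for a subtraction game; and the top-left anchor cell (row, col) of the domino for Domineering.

p1 X@[(2,0,1,0)]: h0:-1[(1,0,1,0)]+1* h0:-2[(0,0,1,0)]-1 h2:-1[(2,0,0,0)]-1
p2 O@[(1,0,1,0)]: h0:-1[(0,0,1,0)]-1* h2:-1[(1,0,0,0)]-1
p3 X@[(0,0,1,0)]: h2:-1[(0,0,0,0)]+1*
p4 O@[(0,0,0,0)] terminal -1; root [(2,0,1,0)] d7

PV length from [(2,0,1,0)]: 3 plies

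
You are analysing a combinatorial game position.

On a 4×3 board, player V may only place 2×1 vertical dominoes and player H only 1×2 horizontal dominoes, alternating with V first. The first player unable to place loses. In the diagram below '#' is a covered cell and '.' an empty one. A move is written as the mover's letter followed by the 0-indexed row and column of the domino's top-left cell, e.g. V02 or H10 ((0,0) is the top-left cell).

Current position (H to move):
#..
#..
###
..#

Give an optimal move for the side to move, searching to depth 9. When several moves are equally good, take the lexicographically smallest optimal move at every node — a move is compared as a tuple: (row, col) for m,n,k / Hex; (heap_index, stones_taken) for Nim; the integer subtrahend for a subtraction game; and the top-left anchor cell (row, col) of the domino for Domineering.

p1 H@[#../#../###/..#]: H01[###/#../###/..#]+1* H11[#../###/###/..#]+1 H30[#../#../###/###]-1
p2 V@[###/#../###/..#] terminal -1; root [#../#../###/..#] d9

H's best at [#../#../###/..#]: H01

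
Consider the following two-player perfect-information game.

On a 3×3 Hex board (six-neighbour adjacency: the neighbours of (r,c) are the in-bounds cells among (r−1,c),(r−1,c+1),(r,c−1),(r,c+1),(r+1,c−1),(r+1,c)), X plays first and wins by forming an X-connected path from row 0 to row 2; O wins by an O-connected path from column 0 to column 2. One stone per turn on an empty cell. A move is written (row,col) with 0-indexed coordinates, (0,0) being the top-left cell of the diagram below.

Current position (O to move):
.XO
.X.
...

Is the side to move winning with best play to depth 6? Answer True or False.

O winning at [.XO/.X./...]: False

[.XO/.X./...] O move#1: (0,0):-1/OXO/.X./...*, (1,0):-1/.XO/OX./..., (1,2):-1/.XO/.XO/..., (2,0):-1/.XO/.X./O.., (2,1):-1/.XO/.X./.O., (2,2):-1/.XO/.X./..O
[OXO/.X./...] X move#2: (1,0):+1/OXO/XX./...*, (1,2):+1/OXO/.XX/..., (2,0):+1/OXO/.X./X.., (2,1):+1/OXO/.X./.X., (2,2):+1/OXO/.X./..X
[OXO/XX./...] O move#3: (1,2):-1/OXO/XXO/...*, (2,0):-1/OXO/XX./O.., (2,1):-1/OXO/XX./.O., (2,2):-1/OXO/XX./..O
[OXO/XXO/...] X move#4: (2,0):+1/OXO/XXO/X..*, (2,1):+1/OXO/XXO/.X., (2,2):+1/OXO/XXO/..X
[OXO/XXO/X..] end (terminal -1, O#5); searched .XO/.X./... to 6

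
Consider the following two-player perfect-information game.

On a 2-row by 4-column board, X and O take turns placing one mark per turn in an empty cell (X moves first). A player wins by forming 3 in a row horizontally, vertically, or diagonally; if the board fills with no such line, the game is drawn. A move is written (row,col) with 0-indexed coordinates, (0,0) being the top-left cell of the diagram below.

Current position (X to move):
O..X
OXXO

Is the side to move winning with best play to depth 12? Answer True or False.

X winning at [O..X/OXXO]: False

ply 1, X at O..X/OXXO | (0,1)=+0→OX.X/OXXO*; (0,2)=+0→O.XX/OXXO
ply 2, O at OX.X/OXXO | (0,2)=+0→OXOX/OXXO*
ply 3: OXOX/OXXO is terminal +0 (X); from O..X/OXXO depth 12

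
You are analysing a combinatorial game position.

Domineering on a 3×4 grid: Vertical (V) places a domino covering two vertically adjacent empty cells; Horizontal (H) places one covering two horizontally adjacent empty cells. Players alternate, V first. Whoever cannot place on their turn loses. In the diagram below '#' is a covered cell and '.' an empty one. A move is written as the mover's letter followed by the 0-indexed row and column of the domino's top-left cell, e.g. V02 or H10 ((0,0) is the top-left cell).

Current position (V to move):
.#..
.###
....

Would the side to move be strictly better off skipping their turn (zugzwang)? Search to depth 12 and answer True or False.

zugzwang(.#../.###/...., V) = False

[.#../.###/....] V move#1: V00:-1/##../####/....*, V10:-1/.#../####/#...
[##../####/....] H move#2: H02:+1/####/####/....*, H20:+1/##../####/##.., H21:+1/##../####/.##., H22:+1/##../####/..##
[####/####/....] end (terminal -1, V#3); searched .#../.###/.... to 12
if V skipped the turn, H would face:
~ [.#../.###/....] H move#1: H02:+1/.###/.###/....*, H20:+1/.#../.###/##.., H21:+1/.#../.###/.##., H22:+1/.#../.###/..##
~ [.###/.###/....] V move#2: V00:-1/####/####/....*, V10:-1/.###/####/#...
~ [####/####/....] H move#3: H20:+1/####/####/##..*, H21:+1/####/####/.##., H22:+1/####/####/..##
~ [####/####/##..] end (terminal -1, V#4); searched .#../.###/.... to 12
compare (V): move=-1 vs pass=-1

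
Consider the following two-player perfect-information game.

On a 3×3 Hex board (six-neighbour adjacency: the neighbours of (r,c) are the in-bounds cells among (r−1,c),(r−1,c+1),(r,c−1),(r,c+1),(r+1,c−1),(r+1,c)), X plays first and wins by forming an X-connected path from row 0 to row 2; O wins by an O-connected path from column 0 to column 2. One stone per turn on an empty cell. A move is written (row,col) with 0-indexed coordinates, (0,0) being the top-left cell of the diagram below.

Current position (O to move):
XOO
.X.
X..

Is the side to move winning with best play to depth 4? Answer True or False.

O winning at [XOO/.X./X..]: True

[XOO/.X./X..] O move#1: (1,0):+1/XOO/OX./X..*, (1,2):-1/XOO/.XO/X.., (2,1):-1/XOO/.X./XO., (2,2):-1/XOO/.X./X.O
[XOO/OX./X..] end (terminal -1, X#2); searched XOO/.X./X.. to 4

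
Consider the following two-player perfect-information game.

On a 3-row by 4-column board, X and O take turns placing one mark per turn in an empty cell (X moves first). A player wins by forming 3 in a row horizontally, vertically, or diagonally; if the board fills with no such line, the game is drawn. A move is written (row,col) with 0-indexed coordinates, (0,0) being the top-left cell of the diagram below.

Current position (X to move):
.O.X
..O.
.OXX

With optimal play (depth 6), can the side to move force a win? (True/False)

ply 1, X at .O.X/..O./.OXX | (0,0)=-1→XO.X/..O./.OXX; (0,2)=-1→.OXX/..O./.OXX; (1,0)=-1→.O.X/X.O./.OXX; (1,1)=+1→.O.X/.XO./.OXX*; (1,3)=+1→.O.X/..OX/.OXX; (2,0)=-1→.O.X/..O./XOXX
ply 2, O at .O.X/.XO./.OXX | (0,0)=-1→OO.X/.XO./.OXX*; (0,2)=-1→.OOX/.XO./.OXX; (1,0)=-1→.O.X/OXO./.OXX; (1,3)=-1→.O.X/.XOO/.OXX; (2,0)=-1→.O.X/.XO./OOXX
ply 3, X at OO.X/.XO./.OXX | (0,2)=+1→OOXX/.XO./.OXX*; (1,0)=-1→OO.X/XXO./.OXX; (1,3)=+1→OO.X/.XOX/.OXX; (2,0)=-1→OO.X/.XO./XOXX
ply 4, O at OOXX/.XO./.OXX | (1,0)=-1→OOXX/OXO./.OXX*; (1,3)=-1→OOXX/.XOO/.OXX; (2,0)=-1→OOXX/.XO./OOXX
ply 5, X at OOXX/OXO./.OXX | (1,3)=+1→OOXX/OXOX/.OXX*; (2,0)=+1→OOXX/OXO./XOXX
ply 6: OOXX/OXOX/.OXX is terminal -1 (O); from .O.X/..O./.OXX depth 6

X winning at [.O.X/..O./.OXX]: True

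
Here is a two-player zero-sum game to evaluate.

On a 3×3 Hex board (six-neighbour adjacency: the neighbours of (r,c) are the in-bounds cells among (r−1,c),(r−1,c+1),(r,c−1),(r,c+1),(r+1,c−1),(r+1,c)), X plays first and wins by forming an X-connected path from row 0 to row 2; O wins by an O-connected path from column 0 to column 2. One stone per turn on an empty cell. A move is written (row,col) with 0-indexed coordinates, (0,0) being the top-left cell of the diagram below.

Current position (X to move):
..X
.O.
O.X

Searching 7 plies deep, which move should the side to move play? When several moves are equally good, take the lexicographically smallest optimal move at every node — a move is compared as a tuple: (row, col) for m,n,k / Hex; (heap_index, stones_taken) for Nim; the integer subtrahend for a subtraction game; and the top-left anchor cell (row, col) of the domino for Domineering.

X's best at [..X/.O./O.X]: (1,2)

ply 1, X at ..X/.O./O.X | (0,0)=-1→X.X/.O./O.X; (0,1)=-1→.XX/.O./O.X; (1,0)=-1→..X/XO./O.X; (1,2)=+1→..X/.OX/O.X*; (2,1)=-1→..X/.O./OXX
ply 2: ..X/.OX/O.X is terminal -1 (O); from ..X/.O./O.X depth 7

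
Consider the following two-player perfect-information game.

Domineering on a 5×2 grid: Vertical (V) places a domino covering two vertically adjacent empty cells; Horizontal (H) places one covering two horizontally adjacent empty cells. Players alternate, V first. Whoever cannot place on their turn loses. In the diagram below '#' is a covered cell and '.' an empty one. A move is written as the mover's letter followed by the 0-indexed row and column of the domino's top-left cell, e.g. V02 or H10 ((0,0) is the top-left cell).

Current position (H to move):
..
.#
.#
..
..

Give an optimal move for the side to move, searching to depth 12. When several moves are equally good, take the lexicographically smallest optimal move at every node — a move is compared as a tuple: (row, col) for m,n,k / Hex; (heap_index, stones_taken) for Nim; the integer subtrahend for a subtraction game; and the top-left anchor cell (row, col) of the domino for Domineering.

[../.#/.#/../..] H move#1: H00:-1/##/.#/.#/../.., H30:+1/../.#/.#/##/..*, H40:+1/../.#/.#/../##
[../.#/.#/##/..] V move#2: V00:-1/#./##/.#/##/..*, V10:-1/../##/##/##/..
[#./##/.#/##/..] H move#3: H40:+1/#./##/.#/##/##*
[#./##/.#/##/##] end (terminal -1, V#4); searched ../.#/.#/../.. to 12

H's best at [../.#/.#/../..]: H30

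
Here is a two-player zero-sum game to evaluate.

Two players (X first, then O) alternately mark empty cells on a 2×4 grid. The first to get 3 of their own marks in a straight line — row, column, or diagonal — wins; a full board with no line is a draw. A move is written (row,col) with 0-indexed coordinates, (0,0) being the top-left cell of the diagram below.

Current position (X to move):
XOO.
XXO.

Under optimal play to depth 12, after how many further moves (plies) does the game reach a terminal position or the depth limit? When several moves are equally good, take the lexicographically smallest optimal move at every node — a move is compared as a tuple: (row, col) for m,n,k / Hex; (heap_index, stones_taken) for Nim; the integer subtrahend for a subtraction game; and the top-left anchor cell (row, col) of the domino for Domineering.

PV length from [XOO./XXO.]: 2 plies

p1 X@[XOO./XXO.]: (0,3)[XOOX/XXO.]+0* (1,3)[XOO./XXOX]-1
p2 O@[XOOX/XXO.]: (1,3)[XOOX/XXOO]+0*
p3 X@[XOOX/XXOO] terminal +0; root [XOO./XXO.] d12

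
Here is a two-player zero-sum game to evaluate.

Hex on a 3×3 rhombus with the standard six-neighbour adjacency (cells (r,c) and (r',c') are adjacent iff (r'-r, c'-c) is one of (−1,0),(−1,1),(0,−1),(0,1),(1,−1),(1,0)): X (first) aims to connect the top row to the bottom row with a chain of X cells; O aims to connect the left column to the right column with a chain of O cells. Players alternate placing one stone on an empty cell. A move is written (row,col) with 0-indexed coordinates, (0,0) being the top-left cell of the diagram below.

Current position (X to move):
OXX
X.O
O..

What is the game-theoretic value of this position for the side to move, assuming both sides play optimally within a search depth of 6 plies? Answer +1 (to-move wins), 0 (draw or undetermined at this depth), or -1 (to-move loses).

p1 X@[OXX/X.O/O..]: (1,1)[OXX/XXO/O..]-1* (2,1)[OXX/X.O/OX.]-1 (2,2)[OXX/X.O/O.X]-1
p2 O@[OXX/XXO/O..]: (2,1)[OXX/XXO/OO.]+1* (2,2)[OXX/XXO/O.O]-1
p3 X@[OXX/XXO/OO.] terminal -1; root [OXX/X.O/O..] d6

value(OXX/X.O/O.., X) = -1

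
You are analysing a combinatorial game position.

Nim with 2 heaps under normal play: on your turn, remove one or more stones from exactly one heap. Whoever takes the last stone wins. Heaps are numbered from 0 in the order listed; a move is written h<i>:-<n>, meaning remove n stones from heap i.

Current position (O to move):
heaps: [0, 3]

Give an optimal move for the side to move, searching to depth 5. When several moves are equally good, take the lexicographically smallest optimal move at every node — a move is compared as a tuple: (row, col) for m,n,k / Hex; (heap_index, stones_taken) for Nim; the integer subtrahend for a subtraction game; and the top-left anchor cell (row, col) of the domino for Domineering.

O's best at [(0,3)]: h1:-3

p1 O@[(0,3)]: h1:-1[(0,2)]-1 h1:-2[(0,1)]-1 h1:-3[(0,0)]+1*
p2 X@[(0,0)] terminal -1; root [(0,3)] d5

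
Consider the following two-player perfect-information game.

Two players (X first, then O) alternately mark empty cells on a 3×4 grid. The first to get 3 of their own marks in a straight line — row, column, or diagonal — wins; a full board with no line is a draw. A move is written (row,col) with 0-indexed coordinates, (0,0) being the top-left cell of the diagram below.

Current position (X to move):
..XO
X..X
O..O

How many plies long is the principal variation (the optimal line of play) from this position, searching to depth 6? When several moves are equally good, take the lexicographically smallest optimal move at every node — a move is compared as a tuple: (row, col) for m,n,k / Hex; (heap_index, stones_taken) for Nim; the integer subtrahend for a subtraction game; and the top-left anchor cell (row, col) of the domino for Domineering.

PV length from [..XO/X..X/O..O]: 5 plies

[..XO/X..X/O..O] X move#1: (0,0):+1/X.XO/X..X/O..O*, (0,1):+1/.XXO/X..X/O..O, (1,1):-1/..XO/XX.X/O..O, (1,2):+1/..XO/X.XX/O..O, (2,1):+0/..XO/X..X/OX.O, (2,2):-1/..XO/X..X/O.XO
[X.XO/X..X/O..O] O move#2: (0,1):-1/XOXO/X..X/O..O*, (1,1):-1/X.XO/XO.X/O..O, (1,2):-1/X.XO/X.OX/O..O, (2,1):-1/X.XO/X..X/OO.O, (2,2):-1/X.XO/X..X/O.OO
[XOXO/X..X/O..O] X move#3: (1,1):-1/XOXO/XX.X/O..O, (1,2):+1/XOXO/X.XX/O..O*, (2,1):-1/XOXO/X..X/OX.O, (2,2):-1/XOXO/X..X/O.XO
[XOXO/X.XX/O..O] O move#4: (1,1):-1/XOXO/XOXX/O..O*, (2,1):-1/XOXO/X.XX/OO.O, (2,2):-1/XOXO/X.XX/O.OO
[XOXO/XOXX/O..O] X move#5: (2,1):+0/XOXO/XOXX/OX.O, (2,2):+1/XOXO/XOXX/O.XO*
[XOXO/XOXX/O.XO] end (terminal -1, O#6); searched ..XO/X..X/O..O to 6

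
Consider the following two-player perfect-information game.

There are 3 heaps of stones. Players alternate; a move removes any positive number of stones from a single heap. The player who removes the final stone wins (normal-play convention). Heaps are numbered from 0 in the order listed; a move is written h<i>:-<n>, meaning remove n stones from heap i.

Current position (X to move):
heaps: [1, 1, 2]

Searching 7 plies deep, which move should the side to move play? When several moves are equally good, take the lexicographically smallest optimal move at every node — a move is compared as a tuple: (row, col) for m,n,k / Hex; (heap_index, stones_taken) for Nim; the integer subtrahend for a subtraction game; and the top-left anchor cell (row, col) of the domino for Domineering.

X's best at [(1,1,2)]: h2:-2

[(1,1,2)] X move#1: h0:-1:-1/(0,1,2), h1:-1:-1/(1,0,2), h2:-1:-1/(1,1,1), h2:-2:+1/(1,1,0)*
[(1,1,0)] O move#2: h0:-1:-1/(0,1,0)*, h1:-1:-1/(1,0,0)
[(0,1,0)] X move#3: h1:-1:+1/(0,0,0)*
[(0,0,0)] end (terminal -1, O#4); searched (1,1,2) to 7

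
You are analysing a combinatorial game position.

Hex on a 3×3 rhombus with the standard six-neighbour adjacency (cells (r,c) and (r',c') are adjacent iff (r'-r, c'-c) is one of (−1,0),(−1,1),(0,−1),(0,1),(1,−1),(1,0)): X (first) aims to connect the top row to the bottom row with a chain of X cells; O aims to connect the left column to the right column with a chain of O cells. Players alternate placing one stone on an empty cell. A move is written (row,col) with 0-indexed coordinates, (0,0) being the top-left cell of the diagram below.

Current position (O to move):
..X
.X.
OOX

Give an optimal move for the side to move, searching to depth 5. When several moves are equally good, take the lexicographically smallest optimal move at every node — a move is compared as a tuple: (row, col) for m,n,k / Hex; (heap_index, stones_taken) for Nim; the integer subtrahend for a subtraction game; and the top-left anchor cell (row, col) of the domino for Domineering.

O's best at [..X/.X./OOX]: (1,2)

ply 1, O at ..X/.X./OOX | (0,0)=-1→O.X/.X./OOX; (0,1)=-1→.OX/.X./OOX; (1,0)=-1→..X/OX./OOX; (1,2)=+1→..X/.XO/OOX*
ply 2: ..X/.XO/OOX is terminal -1 (X); from ..X/.X./OOX depth 5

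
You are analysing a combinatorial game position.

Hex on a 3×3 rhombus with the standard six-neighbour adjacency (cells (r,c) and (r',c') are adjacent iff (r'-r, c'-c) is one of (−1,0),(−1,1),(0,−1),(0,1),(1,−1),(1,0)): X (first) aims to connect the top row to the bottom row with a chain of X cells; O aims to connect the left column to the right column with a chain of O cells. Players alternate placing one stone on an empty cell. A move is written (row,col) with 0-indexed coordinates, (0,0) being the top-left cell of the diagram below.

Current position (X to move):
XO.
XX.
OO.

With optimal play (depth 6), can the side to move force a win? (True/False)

[XO./XX./OO.] X move#1: (0,2):-1/XOX/XX./OO.*, (1,2):-1/XO./XXX/OO., (2,2):-1/XO./XX./OOX
[XOX/XX./OO.] O move#2: (1,2):+1/XOX/XXO/OO.*, (2,2):+1/XOX/XX./OOO
[XOX/XXO/OO.] end (terminal -1, X#3); searched XO./XX./OO. to 6

X winning at [XO./XX./OO.]: False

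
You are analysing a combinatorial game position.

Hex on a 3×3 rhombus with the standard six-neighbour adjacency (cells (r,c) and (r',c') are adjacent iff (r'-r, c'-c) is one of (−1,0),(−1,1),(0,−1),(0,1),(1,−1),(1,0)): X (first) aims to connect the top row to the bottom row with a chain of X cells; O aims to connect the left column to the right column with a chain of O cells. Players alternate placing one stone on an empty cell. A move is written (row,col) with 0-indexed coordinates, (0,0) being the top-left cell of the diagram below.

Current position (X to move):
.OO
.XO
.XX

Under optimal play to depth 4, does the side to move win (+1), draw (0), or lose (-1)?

value(.OO/.XO/.XX, X) = -1

[.OO/.XO/.XX] X move#1: (0,0):-1/XOO/.XO/.XX*, (1,0):-1/.OO/XXO/.XX, (2,0):-1/.OO/.XO/XXX
[XOO/.XO/.XX] O move#2: (1,0):+1/XOO/OXO/.XX*, (2,0):-1/XOO/.XO/OXX
[XOO/OXO/.XX] end (terminal -1, X#3); searched .OO/.XO/.XX to 4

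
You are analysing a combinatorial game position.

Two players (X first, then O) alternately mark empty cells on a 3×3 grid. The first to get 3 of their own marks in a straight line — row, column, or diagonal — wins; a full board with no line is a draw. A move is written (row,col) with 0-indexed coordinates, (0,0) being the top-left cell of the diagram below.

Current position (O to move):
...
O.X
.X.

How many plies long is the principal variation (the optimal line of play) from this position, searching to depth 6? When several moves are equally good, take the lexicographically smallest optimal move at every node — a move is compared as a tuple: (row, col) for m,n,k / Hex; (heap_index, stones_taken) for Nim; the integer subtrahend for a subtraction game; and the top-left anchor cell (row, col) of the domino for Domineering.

p1 O@[.../O.X/.X.]: (0,0)[O../O.X/.X.]-1 (0,1)[.O./O.X/.X.]-1 (0,2)[..O/O.X/.X.]+0* (1,1)[.../OOX/.X.]-1 (2,0)[.../O.X/OX.]-1 (2,2)[.../O.X/.XO]+0
p2 X@[..O/O.X/.X.]: (0,0)[X.O/O.X/.X.]+0* (0,1)[.XO/O.X/.X.]+0 (1,1)[..O/OXX/.X.]+0 (2,0)[..O/O.X/XX.]+0 (2,2)[..O/O.X/.XX]-1
p3 O@[X.O/O.X/.X.]: (0,1)[XOO/O.X/.X.]-1 (1,1)[X.O/OOX/.X.]+0* (2,0)[X.O/O.X/OX.]-1 (2,2)[X.O/O.X/.XO]+0
p4 X@[X.O/OOX/.X.]: (0,1)[XXO/OOX/.X.]-1 (2,0)[X.O/OOX/XX.]+0* (2,2)[X.O/OOX/.XX]-1
p5 O@[X.O/OOX/XX.]: (0,1)[XOO/OOX/XX.]-1 (2,2)[X.O/OOX/XXO]+0*
p6 X@[X.O/OOX/XXO]: (0,1)[XXO/OOX/XXO]+0*
p7 O@[XXO/OOX/XXO] terminal +0; root [.../O.X/.X.] d6

PV length from [.../O.X/.X.]: 6 plies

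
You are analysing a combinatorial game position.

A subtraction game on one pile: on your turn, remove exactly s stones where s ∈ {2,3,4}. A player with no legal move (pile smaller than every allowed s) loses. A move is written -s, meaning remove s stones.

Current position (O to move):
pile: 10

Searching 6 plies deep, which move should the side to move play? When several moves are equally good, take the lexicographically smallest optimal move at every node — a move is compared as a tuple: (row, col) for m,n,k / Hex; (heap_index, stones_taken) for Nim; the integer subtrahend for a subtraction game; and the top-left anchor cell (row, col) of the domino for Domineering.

[10] O move#1: -2:-1/8, -3:+1/7*, -4:+1/6
[7] X move#2: -2:-1/5*, -3:-1/4, -4:-1/3
[5] O move#3: -2:-1/3, -3:-1/2, -4:+1/1*
[1] end (terminal -1, X#4); searched 10 to 6

O's best at [10]: -3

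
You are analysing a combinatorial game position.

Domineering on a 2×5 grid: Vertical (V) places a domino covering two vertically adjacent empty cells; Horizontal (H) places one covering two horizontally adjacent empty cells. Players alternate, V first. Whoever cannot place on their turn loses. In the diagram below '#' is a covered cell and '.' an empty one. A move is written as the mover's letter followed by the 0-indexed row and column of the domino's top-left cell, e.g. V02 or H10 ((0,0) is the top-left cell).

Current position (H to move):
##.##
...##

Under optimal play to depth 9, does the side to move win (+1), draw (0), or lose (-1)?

p1 H@[##.##/...##]: H10[##.##/##.##]-1 H11[##.##/.####]+1*
p2 V@[##.##/.####] terminal -1; root [##.##/...##] d9

value(##.##/...##, H) = +1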